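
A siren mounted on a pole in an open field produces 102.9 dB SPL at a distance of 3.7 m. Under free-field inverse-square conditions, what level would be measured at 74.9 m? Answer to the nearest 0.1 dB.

Inverse-square spreading gives ΔL = −20·log₁₀(d₂/d₁).
ΔL = −20·log₁₀(74.9/3.7) = -26.13 dB, so L₂ = 102.9 + (-26.13) = 76.8 dB SPL.

76.8 dB SPL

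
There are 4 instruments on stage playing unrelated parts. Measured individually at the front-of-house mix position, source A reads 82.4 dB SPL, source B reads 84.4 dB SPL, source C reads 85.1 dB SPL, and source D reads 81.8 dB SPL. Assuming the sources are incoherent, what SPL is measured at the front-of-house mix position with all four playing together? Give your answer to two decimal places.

89.66 dB SPL

Incoherent sources sum as intensities:
L_total = 10·log₁₀(10^(82.4/10) + 10^(84.4/10) + 10^(85.1/10) + 10^(81.8/10)) = 10·log₁₀(924200000) = 89.66 dB SPL.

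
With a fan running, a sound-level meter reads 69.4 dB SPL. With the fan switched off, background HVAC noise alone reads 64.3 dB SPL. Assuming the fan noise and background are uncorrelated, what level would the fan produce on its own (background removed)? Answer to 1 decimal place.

67.8 dB SPL

Subtract intensities: L_src = 10·log₁₀(10^(L_total/10) − 10^(L_bg/10)).
L_src = 10·log₁₀(10^(69.4/10) − 10^(64.3/10)) = 10·log₁₀(6018000) = 67.8 dB SPL.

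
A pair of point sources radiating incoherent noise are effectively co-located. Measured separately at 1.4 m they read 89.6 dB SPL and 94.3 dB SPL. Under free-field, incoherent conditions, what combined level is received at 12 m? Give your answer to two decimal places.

76.91 dB SPL

Combined at 1.4 m: 10·log₁₀(10^(89.6/10)+10^(94.3/10)) = 95.567 dB SPL.
Then apply −20·log₁₀(12/1.4) = -18.661 dB → 76.91 dB SPL.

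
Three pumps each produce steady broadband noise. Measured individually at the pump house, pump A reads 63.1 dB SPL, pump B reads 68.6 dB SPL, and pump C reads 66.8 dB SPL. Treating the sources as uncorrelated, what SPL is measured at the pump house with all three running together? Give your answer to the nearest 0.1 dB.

71.5 dB SPL

Add the sources as powers (linear), then convert back to dB:
L_total = 10·log₁₀(10^(63.1/10) + 10^(68.6/10) + 10^(66.8/10)) = 10·log₁₀(14070000) = 71.5 dB SPL.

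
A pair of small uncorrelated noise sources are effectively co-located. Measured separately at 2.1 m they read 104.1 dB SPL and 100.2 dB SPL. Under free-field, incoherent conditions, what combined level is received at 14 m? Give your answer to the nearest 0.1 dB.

Combined at 2.1 m: 10·log₁₀(10^(104.1/10)+10^(100.2/10)) = 105.58 dB SPL.
Then apply −20·log₁₀(14/2.1) = -16.48 dB → 89.1 dB SPL.

89.1 dB SPL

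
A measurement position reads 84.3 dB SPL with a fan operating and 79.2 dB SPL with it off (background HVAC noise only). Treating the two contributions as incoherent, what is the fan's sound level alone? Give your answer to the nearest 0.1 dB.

Subtract intensities: L_src = 10·log₁₀(10^(L_total/10) − 10^(L_bg/10)).
L_src = 10·log₁₀(10^(84.3/10) − 10^(79.2/10)) = 10·log₁₀(186000000) = 82.7 dB SPL.

82.7 dB SPL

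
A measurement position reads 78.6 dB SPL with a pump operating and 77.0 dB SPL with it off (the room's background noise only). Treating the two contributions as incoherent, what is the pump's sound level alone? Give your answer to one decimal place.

73.5 dB SPL

Subtract intensities: L_src = 10·log₁₀(10^(L_total/10) − 10^(L_bg/10)).
L_src = 10·log₁₀(10^(78.6/10) − 10^(77.0/10)) = 10·log₁₀(22320000) = 73.5 dB SPL.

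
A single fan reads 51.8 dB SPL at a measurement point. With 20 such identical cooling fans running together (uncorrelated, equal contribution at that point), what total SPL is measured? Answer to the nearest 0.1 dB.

20 equal incoherent sources raise the level by 10·log₁₀(20) = 13.01 dB.
L_total = 51.8 + 13.01 = 64.8 dB SPL.

64.8 dB SPL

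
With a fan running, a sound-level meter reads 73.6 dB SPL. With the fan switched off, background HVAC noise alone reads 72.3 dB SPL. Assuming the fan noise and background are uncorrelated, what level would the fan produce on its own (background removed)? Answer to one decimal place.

67.7 dB SPL

Subtract intensities: L_src = 10·log₁₀(10^(L_total/10) − 10^(L_bg/10)).
L_src = 10·log₁₀(10^(73.6/10) − 10^(72.3/10)) = 10·log₁₀(5926000) = 67.7 dB SPL.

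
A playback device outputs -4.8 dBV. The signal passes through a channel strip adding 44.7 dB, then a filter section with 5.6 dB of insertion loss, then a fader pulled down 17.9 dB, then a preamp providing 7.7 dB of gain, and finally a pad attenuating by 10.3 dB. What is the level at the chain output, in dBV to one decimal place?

Gain stages sum in dB:
-4.8 + 44.7 − 5.6 − 17.9 + 7.7 − 10.3 = +13.8 dBV.

+13.8 dBV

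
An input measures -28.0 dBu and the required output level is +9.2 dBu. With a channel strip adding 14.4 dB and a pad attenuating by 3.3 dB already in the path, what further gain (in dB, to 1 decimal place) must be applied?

The required make-up gain is the shortfall in the dB sum.
G = +9.2 − (-28.0) − 14.4 + 3.3 = 26.1 dB.

26.1 dB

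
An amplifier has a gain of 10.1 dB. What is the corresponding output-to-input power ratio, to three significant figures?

10.2

Power ratio = 10^(dB/10).
10^(10.1/10) = 10^(1.010) = 10.2.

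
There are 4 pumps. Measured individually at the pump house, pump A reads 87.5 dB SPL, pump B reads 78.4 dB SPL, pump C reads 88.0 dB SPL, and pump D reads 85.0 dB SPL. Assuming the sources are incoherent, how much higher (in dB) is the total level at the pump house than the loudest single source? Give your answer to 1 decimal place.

4.0 dB

Incoherent sources sum as intensities:
L_total = 10·log₁₀(10^(87.5/10) + 10^(78.4/10) + 10^(88.0/10) + 10^(85.0/10)) = 91.98 dB SPL.
Excess over the loudest (88.0 dB): 91.98 − 88.0 = 4.0 dB.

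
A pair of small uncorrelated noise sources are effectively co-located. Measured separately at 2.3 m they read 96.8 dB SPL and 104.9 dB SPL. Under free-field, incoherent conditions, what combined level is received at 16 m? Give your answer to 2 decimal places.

88.68 dB SPL

Combined at 2.3 m: 10·log₁₀(10^(96.8/10)+10^(104.9/10)) = 105.525 dB SPL.
Then apply −20·log₁₀(16/2.3) = -16.848 dB → 88.68 dB SPL.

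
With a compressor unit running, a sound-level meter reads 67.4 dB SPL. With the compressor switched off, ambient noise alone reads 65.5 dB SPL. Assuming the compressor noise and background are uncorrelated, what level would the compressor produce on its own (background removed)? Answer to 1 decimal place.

Remove the background by subtracting linear intensities:
L_src = 10·log₁₀(10^(67.4/10) − 10^(65.5/10)) = 10·log₁₀(1947000) = 62.9 dB SPL.

62.9 dB SPL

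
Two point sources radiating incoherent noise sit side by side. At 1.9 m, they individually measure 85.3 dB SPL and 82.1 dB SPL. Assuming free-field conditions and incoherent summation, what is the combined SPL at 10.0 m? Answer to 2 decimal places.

72.57 dB SPL

Combined at 1.9 m: 10·log₁₀(10^(85.3/10)+10^(82.1/10)) = 86.999 dB SPL.
Then apply −20·log₁₀(10.0/1.9) = -14.425 dB → 72.57 dB SPL.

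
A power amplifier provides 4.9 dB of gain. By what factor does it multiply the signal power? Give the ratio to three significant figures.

3.09

Power ratio = 10^(dB/10).
10^(4.9/10) = 10^(0.4900) = 3.09.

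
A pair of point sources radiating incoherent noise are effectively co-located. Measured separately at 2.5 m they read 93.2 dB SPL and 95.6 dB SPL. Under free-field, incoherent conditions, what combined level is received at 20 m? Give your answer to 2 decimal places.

Combined at 2.5 m: 10·log₁₀(10^(93.2/10)+10^(95.6/10)) = 97.574 dB SPL.
Then apply −20·log₁₀(20/2.5) = -18.062 dB → 79.51 dB SPL.

79.51 dB SPL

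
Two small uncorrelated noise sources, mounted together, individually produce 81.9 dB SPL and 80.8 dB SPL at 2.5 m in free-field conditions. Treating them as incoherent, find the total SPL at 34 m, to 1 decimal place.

Combined at 2.5 m: 10·log₁₀(10^(81.9/10)+10^(80.8/10)) = 84.40 dB SPL.
Then apply −20·log₁₀(34/2.5) = -22.67 dB → 61.7 dB SPL.

61.7 dB SPL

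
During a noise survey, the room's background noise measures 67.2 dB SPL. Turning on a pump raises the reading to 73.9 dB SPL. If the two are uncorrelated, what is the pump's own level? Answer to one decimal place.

Background correction is a power subtraction:
L_src = 10·log₁₀(10^(73.9/10) − 10^(67.2/10)) = 10·log₁₀(19300000) = 72.9 dB SPL.

72.9 dB SPL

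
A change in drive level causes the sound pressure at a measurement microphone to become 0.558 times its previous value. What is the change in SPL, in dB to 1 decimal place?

-5.1 dB

SPL change from a pressure ratio uses the 20·log₁₀ form:
20·log₁₀(0.558) = -5.1 dB.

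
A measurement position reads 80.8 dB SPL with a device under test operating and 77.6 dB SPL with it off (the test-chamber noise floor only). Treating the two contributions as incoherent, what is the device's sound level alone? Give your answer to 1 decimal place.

Background correction is a power subtraction:
L_src = 10·log₁₀(10^(80.8/10) − 10^(77.6/10)) = 10·log₁₀(62680000) = 78.0 dB SPL.

78.0 dB SPL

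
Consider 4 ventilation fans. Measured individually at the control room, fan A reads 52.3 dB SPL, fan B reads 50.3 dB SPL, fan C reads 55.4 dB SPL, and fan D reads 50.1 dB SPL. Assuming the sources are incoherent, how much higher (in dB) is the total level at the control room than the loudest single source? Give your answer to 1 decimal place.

Add the sources as powers (linear), then convert back to dB:
L_total = 10·log₁₀(10^(52.3/10) + 10^(50.3/10) + 10^(55.4/10) + 10^(50.1/10)) = 58.61 dB SPL.
Excess over the loudest (55.4 dB): 58.61 − 55.4 = 3.2 dB.

3.2 dB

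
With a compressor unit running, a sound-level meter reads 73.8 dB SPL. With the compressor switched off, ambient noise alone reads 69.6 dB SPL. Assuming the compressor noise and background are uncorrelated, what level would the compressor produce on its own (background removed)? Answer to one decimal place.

71.7 dB SPL

Background correction is a power subtraction:
L_src = 10·log₁₀(10^(73.8/10) − 10^(69.6/10)) = 10·log₁₀(14870000) = 71.7 dB SPL.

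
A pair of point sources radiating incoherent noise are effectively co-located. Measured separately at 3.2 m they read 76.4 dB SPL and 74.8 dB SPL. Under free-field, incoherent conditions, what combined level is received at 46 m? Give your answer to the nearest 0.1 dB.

55.5 dB SPL

Combined at 3.2 m: 10·log₁₀(10^(76.4/10)+10^(74.8/10)) = 78.68 dB SPL.
Then apply −20·log₁₀(46/3.2) = -23.15 dB → 55.5 dB SPL.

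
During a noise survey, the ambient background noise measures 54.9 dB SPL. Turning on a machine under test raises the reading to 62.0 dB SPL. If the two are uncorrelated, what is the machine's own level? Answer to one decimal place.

Subtract intensities: L_src = 10·log₁₀(10^(L_total/10) − 10^(L_bg/10)).
L_src = 10·log₁₀(10^(62.0/10) − 10^(54.9/10)) = 10·log₁₀(1276000) = 61.1 dB SPL.

61.1 dB SPL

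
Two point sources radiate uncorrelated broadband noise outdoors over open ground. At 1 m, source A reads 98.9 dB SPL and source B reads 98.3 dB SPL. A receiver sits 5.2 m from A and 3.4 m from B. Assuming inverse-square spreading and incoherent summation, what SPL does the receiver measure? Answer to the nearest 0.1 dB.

89.4 dB SPL

At the listener: L_A = 98.9 − 20·log₁₀(5.2) = 84.58 dB; L_B = 98.3 − 20·log₁₀(3.4) = 87.67 dB.
Combined: 10·log₁₀(10^(84.58/10)+10^(87.67/10)) = 89.4 dB SPL.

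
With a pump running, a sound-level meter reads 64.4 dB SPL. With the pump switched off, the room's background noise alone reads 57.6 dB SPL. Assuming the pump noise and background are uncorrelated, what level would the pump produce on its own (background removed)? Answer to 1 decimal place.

63.4 dB SPL

Subtract intensities: L_src = 10·log₁₀(10^(L_total/10) − 10^(L_bg/10)).
L_src = 10·log₁₀(10^(64.4/10) − 10^(57.6/10)) = 10·log₁₀(2179000) = 63.4 dB SPL.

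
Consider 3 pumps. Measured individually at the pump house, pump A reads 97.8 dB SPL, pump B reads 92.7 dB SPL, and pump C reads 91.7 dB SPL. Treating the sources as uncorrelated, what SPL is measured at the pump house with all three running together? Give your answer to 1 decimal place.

99.7 dB SPL

Incoherent sources sum as intensities:
L_total = 10·log₁₀(10^(97.8/10) + 10^(92.7/10) + 10^(91.7/10)) = 10·log₁₀(9367000000) = 99.7 dB SPL.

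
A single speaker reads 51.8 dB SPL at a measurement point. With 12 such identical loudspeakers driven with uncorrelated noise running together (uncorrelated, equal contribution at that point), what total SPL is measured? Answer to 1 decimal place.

62.6 dB SPL

12 equal incoherent sources raise the level by 10·log₁₀(12) = 10.79 dB.
L_total = 51.8 + 10.79 = 62.6 dB SPL.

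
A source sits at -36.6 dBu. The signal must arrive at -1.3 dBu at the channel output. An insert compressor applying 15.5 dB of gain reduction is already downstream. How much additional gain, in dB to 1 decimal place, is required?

The required make-up gain is the shortfall in the dB sum.
G = -1.3 − (-36.6) + 15.5 = 50.8 dB.

50.8 dB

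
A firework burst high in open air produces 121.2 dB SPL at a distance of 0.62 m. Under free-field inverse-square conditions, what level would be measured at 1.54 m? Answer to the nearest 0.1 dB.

Free-field point source: level drops by 20·log₁₀ of the distance ratio.
ΔL = −20·log₁₀(1.54/0.62) = -7.90 dB, so L₂ = 121.2 + (-7.90) = 113.3 dB SPL.

113.3 dB SPL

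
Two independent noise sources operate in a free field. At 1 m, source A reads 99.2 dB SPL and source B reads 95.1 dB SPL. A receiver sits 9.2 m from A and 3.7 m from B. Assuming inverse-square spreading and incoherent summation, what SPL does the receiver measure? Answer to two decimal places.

At the listener: L_A = 99.2 − 20·log₁₀(9.2) = 79.924 dB; L_B = 95.1 − 20·log₁₀(3.7) = 83.736 dB.
Combined: 10·log₁₀(10^(79.924/10)+10^(83.736/10)) = 85.25 dB SPL.

85.25 dB SPL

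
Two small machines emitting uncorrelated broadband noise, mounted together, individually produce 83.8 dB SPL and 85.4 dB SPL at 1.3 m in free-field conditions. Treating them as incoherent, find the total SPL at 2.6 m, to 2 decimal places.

81.66 dB SPL

Combined at 1.3 m: 10·log₁₀(10^(83.8/10)+10^(85.4/10)) = 87.684 dB SPL.
Then apply −20·log₁₀(2.6/1.3) = -6.021 dB → 81.66 dB SPL.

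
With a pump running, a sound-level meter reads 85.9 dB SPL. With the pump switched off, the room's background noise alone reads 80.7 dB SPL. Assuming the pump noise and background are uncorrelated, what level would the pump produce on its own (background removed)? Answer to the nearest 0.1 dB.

84.3 dB SPL

Background correction is a power subtraction:
L_src = 10·log₁₀(10^(85.9/10) − 10^(80.7/10)) = 10·log₁₀(271600000) = 84.3 dB SPL.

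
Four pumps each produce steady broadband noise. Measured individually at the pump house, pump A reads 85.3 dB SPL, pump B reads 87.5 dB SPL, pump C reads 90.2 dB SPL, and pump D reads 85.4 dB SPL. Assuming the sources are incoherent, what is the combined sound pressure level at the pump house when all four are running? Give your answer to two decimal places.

93.61 dB SPL

Add the sources as powers (linear), then convert back to dB:
L_total = 10·log₁₀(10^(85.3/10) + 10^(87.5/10) + 10^(90.2/10) + 10^(85.4/10)) = 10·log₁₀(2295000000) = 93.61 dB SPL.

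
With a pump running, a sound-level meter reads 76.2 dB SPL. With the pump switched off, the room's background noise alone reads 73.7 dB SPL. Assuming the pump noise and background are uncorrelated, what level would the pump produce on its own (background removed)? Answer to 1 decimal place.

Subtract intensities: L_src = 10·log₁₀(10^(L_total/10) − 10^(L_bg/10)).
L_src = 10·log₁₀(10^(76.2/10) − 10^(73.7/10)) = 10·log₁₀(18240000) = 72.6 dB SPL.

72.6 dB SPL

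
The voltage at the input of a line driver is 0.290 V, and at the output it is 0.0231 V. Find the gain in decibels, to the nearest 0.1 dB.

For a voltage ratio, dB = 20·log₁₀(V₂/V₁).
20·log₁₀(0.0231/0.290) = 20·log₁₀(0.07966) = -22.0 dB.

-22.0 dB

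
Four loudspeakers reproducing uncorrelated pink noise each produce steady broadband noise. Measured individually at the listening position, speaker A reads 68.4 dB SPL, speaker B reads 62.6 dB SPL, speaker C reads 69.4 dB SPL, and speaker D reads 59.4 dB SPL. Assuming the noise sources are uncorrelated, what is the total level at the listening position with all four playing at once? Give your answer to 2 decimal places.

72.63 dB SPL

Add the sources as powers (linear), then convert back to dB:
L_total = 10·log₁₀(10^(68.4/10) + 10^(62.6/10) + 10^(69.4/10) + 10^(59.4/10)) = 10·log₁₀(18320000) = 72.63 dB SPL.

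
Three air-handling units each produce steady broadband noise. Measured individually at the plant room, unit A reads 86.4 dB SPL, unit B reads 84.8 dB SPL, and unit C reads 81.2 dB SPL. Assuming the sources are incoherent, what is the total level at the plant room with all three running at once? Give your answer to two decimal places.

89.40 dB SPL

Uncorrelated sources add in intensity (power), not in dB.
L_total = 10·log₁₀(10^(86.4/10) + 10^(84.8/10) + 10^(81.2/10)) = 10·log₁₀(870300000) = 89.40 dB SPL.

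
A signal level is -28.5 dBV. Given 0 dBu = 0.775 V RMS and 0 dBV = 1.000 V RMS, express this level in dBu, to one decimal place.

The offset between the scales is 20·log₁₀(0.775/1.000) = −2.214 dB.
So dBu = -28.5 + 2.214 = -26.3 dBu.

-26.3 dBu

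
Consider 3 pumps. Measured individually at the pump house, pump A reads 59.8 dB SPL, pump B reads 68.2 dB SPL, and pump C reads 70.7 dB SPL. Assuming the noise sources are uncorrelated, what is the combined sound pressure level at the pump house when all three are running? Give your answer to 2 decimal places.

Add the sources as powers (linear), then convert back to dB:
L_total = 10·log₁₀(10^(59.8/10) + 10^(68.2/10) + 10^(70.7/10)) = 10·log₁₀(19310000) = 72.86 dB SPL.

72.86 dB SPL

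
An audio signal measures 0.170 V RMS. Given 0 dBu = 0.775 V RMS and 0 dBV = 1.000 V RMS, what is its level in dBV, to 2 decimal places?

dBV = 20·log₁₀(V / 1.000 V).
20·log₁₀(0.170/1.000) = -15.39 dBV.

-15.39 dBV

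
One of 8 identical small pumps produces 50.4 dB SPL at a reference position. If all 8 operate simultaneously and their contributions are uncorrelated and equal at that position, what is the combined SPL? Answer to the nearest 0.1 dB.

8 equal incoherent sources raise the level by 10·log₁₀(8) = 9.03 dB.
L_total = 50.4 + 9.03 = 59.4 dB SPL.

59.4 dB SPL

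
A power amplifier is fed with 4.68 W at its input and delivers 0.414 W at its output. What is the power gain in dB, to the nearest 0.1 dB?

Power is a power quantity, so gain = 10·log₁₀(P_out/P_in).
10·log₁₀(0.414/4.68) = 10·log₁₀(0.08846) = -10.5 dB.

-10.5 dB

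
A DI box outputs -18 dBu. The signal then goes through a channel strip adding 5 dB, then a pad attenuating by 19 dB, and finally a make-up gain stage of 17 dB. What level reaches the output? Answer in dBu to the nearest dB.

Cascaded gains and losses add directly in dB.
-18 + 5 − 19 + 17 = -15 dBu.

-15 dBu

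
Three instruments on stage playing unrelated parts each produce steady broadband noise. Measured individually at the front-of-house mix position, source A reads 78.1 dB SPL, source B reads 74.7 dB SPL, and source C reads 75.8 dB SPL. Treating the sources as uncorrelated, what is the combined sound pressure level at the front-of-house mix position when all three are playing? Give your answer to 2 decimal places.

Add the sources as powers (linear), then convert back to dB:
L_total = 10·log₁₀(10^(78.1/10) + 10^(74.7/10) + 10^(75.8/10)) = 10·log₁₀(132100000) = 81.21 dB SPL.

81.21 dB SPL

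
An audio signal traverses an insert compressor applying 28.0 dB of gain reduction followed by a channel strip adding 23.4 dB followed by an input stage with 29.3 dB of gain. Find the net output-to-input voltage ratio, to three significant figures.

Net gain = (−28.0) + 23.4 + 29.3 = 24.7 dB.
Voltage ratio = 10^(24.7/20) = 17.2.

17.2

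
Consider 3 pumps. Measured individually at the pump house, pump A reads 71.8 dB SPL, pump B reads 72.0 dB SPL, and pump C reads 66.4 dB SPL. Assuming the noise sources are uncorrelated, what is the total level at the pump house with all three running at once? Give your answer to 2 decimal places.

75.48 dB SPL

Add the sources as powers (linear), then convert back to dB:
L_total = 10·log₁₀(10^(71.8/10) + 10^(72.0/10) + 10^(66.4/10)) = 10·log₁₀(35350000) = 75.48 dB SPL.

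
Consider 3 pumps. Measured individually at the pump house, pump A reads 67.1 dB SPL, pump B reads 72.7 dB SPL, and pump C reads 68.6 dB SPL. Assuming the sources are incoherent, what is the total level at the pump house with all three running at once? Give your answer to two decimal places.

74.91 dB SPL

Add the sources as powers (linear), then convert back to dB:
L_total = 10·log₁₀(10^(67.1/10) + 10^(72.7/10) + 10^(68.6/10)) = 10·log₁₀(30990000) = 74.91 dB SPL.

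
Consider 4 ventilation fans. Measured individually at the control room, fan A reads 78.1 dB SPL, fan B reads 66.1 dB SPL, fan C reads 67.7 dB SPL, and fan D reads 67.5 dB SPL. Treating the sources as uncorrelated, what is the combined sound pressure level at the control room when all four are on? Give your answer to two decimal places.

Incoherent sources sum as intensities:
L_total = 10·log₁₀(10^(78.1/10) + 10^(66.1/10) + 10^(67.7/10) + 10^(67.5/10)) = 10·log₁₀(80150000) = 79.04 dB SPL.

79.04 dB SPL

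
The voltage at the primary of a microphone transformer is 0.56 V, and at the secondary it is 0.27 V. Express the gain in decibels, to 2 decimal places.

-6.34 dB

For a voltage ratio, dB = 20·log₁₀(V₂/V₁).
20·log₁₀(0.27/0.56) = 20·log₁₀(0.4821) = -6.34 dB.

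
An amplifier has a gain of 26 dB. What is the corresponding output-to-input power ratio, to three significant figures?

398

Power ratio = 10^(dB/10).
10^(26/10) = 10^(2.600) = 398.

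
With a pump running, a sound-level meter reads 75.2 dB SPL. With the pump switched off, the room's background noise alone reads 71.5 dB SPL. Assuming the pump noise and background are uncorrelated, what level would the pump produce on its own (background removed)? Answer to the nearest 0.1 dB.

Background correction is a power subtraction:
L_src = 10·log₁₀(10^(75.2/10) − 10^(71.5/10)) = 10·log₁₀(18990000) = 72.8 dB SPL.

72.8 dB SPL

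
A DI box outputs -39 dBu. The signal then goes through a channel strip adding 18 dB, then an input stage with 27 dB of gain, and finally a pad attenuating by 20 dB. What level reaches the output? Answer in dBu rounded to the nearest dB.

Cascaded gains and losses add directly in dB.
-39 + 18 + 27 − 20 = -14 dBu.

-14 dBu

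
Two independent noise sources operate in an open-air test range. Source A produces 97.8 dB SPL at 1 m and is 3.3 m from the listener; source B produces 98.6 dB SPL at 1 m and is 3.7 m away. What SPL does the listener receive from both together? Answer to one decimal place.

90.3 dB SPL

At the listener: L_A = 97.8 − 20·log₁₀(3.3) = 87.43 dB; L_B = 98.6 − 20·log₁₀(3.7) = 87.24 dB.
Combined: 10·log₁₀(10^(87.43/10)+10^(87.24/10)) = 90.3 dB SPL.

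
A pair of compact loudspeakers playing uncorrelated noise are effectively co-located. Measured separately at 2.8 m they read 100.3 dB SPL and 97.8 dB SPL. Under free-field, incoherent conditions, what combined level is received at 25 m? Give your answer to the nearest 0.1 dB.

Combined at 2.8 m: 10·log₁₀(10^(100.3/10)+10^(97.8/10)) = 102.24 dB SPL.
Then apply −20·log₁₀(25/2.8) = -19.02 dB → 83.2 dB SPL.

83.2 dB SPL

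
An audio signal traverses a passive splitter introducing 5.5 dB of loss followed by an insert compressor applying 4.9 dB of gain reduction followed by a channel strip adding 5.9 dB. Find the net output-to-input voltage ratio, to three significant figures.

Net gain = (−5.5) + (−4.9) + 5.9 = -4.5 dB.
Voltage ratio = 10^(-4.5/20) = 0.596.

0.596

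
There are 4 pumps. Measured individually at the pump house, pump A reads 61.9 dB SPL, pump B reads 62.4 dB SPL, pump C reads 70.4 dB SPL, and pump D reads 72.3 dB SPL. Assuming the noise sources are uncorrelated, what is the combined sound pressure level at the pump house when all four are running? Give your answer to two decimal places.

Uncorrelated sources add in intensity (power), not in dB.
L_total = 10·log₁₀(10^(61.9/10) + 10^(62.4/10) + 10^(70.4/10) + 10^(72.3/10)) = 10·log₁₀(31230000) = 74.95 dB SPL.

74.95 dB SPL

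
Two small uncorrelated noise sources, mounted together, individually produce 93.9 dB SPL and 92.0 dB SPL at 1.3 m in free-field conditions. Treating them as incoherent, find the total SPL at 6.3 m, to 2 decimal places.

Combined at 1.3 m: 10·log₁₀(10^(93.9/10)+10^(92.0/10)) = 96.063 dB SPL.
Then apply −20·log₁₀(6.3/1.3) = -13.708 dB → 82.36 dB SPL.

82.36 dB SPL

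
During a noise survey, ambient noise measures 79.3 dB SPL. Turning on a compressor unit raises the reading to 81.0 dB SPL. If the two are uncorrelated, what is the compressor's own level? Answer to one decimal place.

Remove the background by subtracting linear intensities:
L_src = 10·log₁₀(10^(81.0/10) − 10^(79.3/10)) = 10·log₁₀(40780000) = 76.1 dB SPL.

76.1 dB SPL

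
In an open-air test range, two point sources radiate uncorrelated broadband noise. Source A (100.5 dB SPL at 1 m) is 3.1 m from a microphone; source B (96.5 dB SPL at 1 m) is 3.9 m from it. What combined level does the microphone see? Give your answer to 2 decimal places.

91.65 dB SPL

At the listener: L_A = 100.5 − 20·log₁₀(3.1) = 90.673 dB; L_B = 96.5 − 20·log₁₀(3.9) = 84.679 dB.
Combined: 10·log₁₀(10^(90.673/10)+10^(84.679/10)) = 91.65 dB SPL.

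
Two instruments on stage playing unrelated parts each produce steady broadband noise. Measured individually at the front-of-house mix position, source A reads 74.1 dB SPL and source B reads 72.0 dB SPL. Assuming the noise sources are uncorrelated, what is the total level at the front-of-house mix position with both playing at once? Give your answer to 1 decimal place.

76.2 dB SPL

Add the sources as powers (linear), then convert back to dB:
L_total = 10·log₁₀(10^(74.1/10) + 10^(72.0/10)) = 10·log₁₀(41550000) = 76.2 dB SPL.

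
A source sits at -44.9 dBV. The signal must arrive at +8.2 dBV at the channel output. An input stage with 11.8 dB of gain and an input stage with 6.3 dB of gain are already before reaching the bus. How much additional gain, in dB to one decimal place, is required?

The required make-up gain is the shortfall in the dB sum.
G = +8.2 − (-44.9) − 11.8 − 6.3 = 35.0 dB.

35.0 dB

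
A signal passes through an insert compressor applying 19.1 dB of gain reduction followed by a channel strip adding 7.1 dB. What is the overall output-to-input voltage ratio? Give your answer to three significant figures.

Net gain = (−19.1) + 7.1 = -12.0 dB.
Voltage ratio = 10^(-12.0/20) = 0.251.

0.251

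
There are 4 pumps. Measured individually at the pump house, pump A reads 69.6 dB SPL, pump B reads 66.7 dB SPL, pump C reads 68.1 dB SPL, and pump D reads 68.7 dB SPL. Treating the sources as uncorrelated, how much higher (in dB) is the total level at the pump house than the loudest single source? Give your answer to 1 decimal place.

4.8 dB

Incoherent sources sum as intensities:
L_total = 10·log₁₀(10^(69.6/10) + 10^(66.7/10) + 10^(68.1/10) + 10^(68.7/10)) = 74.42 dB SPL.
Excess over the loudest (69.6 dB): 74.42 − 69.6 = 4.8 dB.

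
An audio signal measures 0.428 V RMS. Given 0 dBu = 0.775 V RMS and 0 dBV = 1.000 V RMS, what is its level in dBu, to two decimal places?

-5.16 dBu

dBu = 20·log₁₀(V / 0.775 V).
20·log₁₀(0.428/0.775) = -5.16 dBu.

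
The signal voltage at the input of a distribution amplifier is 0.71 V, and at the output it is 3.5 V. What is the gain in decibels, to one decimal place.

Voltage is an amplitude quantity, so gain = 20·log₁₀(V_out/V_in).
20·log₁₀(3.5/0.71) = 20·log₁₀(4.930) = 13.9 dB.

13.9 dB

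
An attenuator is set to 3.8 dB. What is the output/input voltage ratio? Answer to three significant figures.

0.646

Voltage ratio = 10^(dB/20).
10^(-3.8/20) = 10^(-0.1900) = 0.646.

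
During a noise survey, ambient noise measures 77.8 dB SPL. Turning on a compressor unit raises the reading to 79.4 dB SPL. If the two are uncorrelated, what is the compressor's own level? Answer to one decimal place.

74.3 dB SPL

Background correction is a power subtraction:
L_src = 10·log₁₀(10^(79.4/10) − 10^(77.8/10)) = 10·log₁₀(26840000) = 74.3 dB SPL.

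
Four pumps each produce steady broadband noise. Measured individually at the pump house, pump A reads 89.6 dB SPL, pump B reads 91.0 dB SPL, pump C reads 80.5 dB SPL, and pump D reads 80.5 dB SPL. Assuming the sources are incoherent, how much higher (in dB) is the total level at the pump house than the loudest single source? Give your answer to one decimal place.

Incoherent sources sum as intensities:
L_total = 10·log₁₀(10^(89.6/10) + 10^(91.0/10) + 10^(80.5/10) + 10^(80.5/10)) = 93.79 dB SPL.
Excess over the loudest (91.0 dB): 93.79 − 91.0 = 2.8 dB.

2.8 dB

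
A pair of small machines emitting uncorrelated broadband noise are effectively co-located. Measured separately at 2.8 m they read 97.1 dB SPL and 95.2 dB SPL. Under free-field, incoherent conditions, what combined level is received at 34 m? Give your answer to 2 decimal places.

77.58 dB SPL

Combined at 2.8 m: 10·log₁₀(10^(97.1/10)+10^(95.2/10)) = 99.263 dB SPL.
Then apply −20·log₁₀(34/2.8) = -21.686 dB → 77.58 dB SPL.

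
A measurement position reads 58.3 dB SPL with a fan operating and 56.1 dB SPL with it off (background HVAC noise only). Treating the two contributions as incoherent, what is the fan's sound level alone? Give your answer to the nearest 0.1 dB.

54.3 dB SPL

Remove the background by subtracting linear intensities:
L_src = 10·log₁₀(10^(58.3/10) − 10^(56.1/10)) = 10·log₁₀(268700) = 54.3 dB SPL.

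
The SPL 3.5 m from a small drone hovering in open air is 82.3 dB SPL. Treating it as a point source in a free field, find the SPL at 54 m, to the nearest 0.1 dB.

58.5 dB SPL

Free-field point source: level drops by 20·log₁₀ of the distance ratio.
ΔL = −20·log₁₀(54/3.5) = -23.77 dB, so L₂ = 82.3 + (-23.77) = 58.5 dB SPL.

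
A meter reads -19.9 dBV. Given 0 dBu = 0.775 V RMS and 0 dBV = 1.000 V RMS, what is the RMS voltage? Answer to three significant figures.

0.101 V

V = 1.000 V × 10^(-19.9/20).
= 1.000 × 0.1012 = 0.101 V.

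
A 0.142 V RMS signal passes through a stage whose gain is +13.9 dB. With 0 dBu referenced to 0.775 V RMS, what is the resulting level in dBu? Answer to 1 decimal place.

Input level: 20·log₁₀(0.142/0.775) = -14.74 dBu.
Output: -14.74 + 13.9 = -0.8 dBu.

-0.8 dBu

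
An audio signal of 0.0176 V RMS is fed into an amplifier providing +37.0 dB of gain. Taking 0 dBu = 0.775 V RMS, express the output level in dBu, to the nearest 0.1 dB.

+4.1 dBu

Input level: 20·log₁₀(0.0176/0.775) = -32.88 dBu.
Output: -32.88 + 37.0 = +4.1 dBu.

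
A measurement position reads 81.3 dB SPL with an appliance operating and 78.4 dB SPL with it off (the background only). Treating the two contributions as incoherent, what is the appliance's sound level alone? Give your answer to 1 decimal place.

78.2 dB SPL

Subtract intensities: L_src = 10·log₁₀(10^(L_total/10) − 10^(L_bg/10)).
L_src = 10·log₁₀(10^(81.3/10) − 10^(78.4/10)) = 10·log₁₀(65710000) = 78.2 dB SPL.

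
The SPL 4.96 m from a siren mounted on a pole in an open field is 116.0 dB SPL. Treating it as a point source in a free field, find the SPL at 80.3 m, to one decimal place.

91.8 dB SPL

For a point source in a free field, ΔL = −20·log₁₀(d₂/d₁).
ΔL = −20·log₁₀(80.3/4.96) = -24.18 dB, so L₂ = 116.0 + (-24.18) = 91.8 dB SPL.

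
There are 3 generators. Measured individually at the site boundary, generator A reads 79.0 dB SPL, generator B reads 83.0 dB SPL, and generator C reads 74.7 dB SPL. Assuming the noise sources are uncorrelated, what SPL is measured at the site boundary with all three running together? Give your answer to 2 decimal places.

84.89 dB SPL

Incoherent sources sum as intensities:
L_total = 10·log₁₀(10^(79.0/10) + 10^(83.0/10) + 10^(74.7/10)) = 10·log₁₀(308500000) = 84.89 dB SPL.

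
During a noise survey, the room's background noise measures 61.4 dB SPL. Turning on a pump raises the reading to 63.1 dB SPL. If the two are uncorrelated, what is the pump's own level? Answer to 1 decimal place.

Subtract intensities: L_src = 10·log₁₀(10^(L_total/10) − 10^(L_bg/10)).
L_src = 10·log₁₀(10^(63.1/10) − 10^(61.4/10)) = 10·log₁₀(661400) = 58.2 dB SPL.

58.2 dB SPL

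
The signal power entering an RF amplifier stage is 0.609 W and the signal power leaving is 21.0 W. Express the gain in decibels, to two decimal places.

15.38 dB

Power ratio → dB uses the 10·log₁₀ form:
10·log₁₀(21.0/0.609) = 10·log₁₀(34.48) = 15.38 dB.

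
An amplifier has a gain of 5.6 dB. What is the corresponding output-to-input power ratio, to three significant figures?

3.63

Power ratio = 10^(dB/10).
10^(5.6/10) = 10^(0.5600) = 3.63.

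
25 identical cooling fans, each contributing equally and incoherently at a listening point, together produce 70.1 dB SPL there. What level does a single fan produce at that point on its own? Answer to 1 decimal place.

56.1 dB SPL

25 equal incoherent sources add 10·log₁₀(25) = 13.98 dB over one source.
L_one = 70.1 − 13.98 = 56.1 dB SPL.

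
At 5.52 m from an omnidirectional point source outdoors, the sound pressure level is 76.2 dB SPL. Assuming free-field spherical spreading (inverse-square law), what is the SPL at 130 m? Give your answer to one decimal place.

Inverse-square spreading gives ΔL = −20·log₁₀(d₂/d₁).
ΔL = −20·log₁₀(130/5.52) = -27.44 dB, so L₂ = 76.2 + (-27.44) = 48.8 dB SPL.

48.8 dB SPL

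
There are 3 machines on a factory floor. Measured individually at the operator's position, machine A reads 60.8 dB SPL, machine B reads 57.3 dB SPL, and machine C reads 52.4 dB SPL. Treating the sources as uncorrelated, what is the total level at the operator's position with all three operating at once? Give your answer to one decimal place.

62.8 dB SPL

Add the sources as powers (linear), then convert back to dB:
L_total = 10·log₁₀(10^(60.8/10) + 10^(57.3/10) + 10^(52.4/10)) = 10·log₁₀(1913000) = 62.8 dB SPL.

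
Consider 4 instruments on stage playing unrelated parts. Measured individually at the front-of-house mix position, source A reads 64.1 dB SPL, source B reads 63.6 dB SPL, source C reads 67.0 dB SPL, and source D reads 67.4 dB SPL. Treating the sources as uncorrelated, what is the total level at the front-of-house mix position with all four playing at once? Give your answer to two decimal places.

Add the sources as powers (linear), then convert back to dB:
L_total = 10·log₁₀(10^(64.1/10) + 10^(63.6/10) + 10^(67.0/10) + 10^(67.4/10)) = 10·log₁₀(15370000) = 71.87 dB SPL.

71.87 dB SPL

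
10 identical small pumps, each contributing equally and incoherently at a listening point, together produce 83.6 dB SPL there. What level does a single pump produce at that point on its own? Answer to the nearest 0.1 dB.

73.6 dB SPL

10 equal incoherent sources add 10·log₁₀(10) = 10.00 dB over one source.
L_one = 83.6 − 10.00 = 73.6 dB SPL.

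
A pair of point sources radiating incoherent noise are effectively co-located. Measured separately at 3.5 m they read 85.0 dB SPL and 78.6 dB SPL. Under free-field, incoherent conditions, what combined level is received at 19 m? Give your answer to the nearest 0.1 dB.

Combined at 3.5 m: 10·log₁₀(10^(85.0/10)+10^(78.6/10)) = 85.90 dB SPL.
Then apply −20·log₁₀(19/3.5) = -14.69 dB → 71.2 dB SPL.

71.2 dB SPL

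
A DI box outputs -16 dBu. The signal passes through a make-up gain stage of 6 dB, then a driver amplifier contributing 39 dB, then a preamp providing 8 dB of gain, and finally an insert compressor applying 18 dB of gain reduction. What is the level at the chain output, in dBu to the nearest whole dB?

+19 dBu

In dB, series stages simply add:
-16 + 6 + 39 + 8 − 18 = +19 dBu.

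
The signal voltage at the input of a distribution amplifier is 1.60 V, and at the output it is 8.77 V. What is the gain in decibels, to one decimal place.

Voltage is an amplitude quantity, so gain = 20·log₁₀(V_out/V_in).
20·log₁₀(8.77/1.60) = 20·log₁₀(5.481) = 14.8 dB.

14.8 dB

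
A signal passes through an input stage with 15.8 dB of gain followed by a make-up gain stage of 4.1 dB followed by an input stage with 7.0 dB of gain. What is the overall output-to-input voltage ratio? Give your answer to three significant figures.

22.1

Net gain = 15.8 + 4.1 + 7.0 = 26.9 dB.
Voltage ratio = 10^(26.9/20) = 22.1.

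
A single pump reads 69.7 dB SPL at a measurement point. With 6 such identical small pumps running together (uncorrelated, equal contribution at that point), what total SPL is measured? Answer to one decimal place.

6 equal incoherent sources raise the level by 10·log₁₀(6) = 7.78 dB.
L_total = 69.7 + 7.78 = 77.5 dB SPL.

77.5 dB SPL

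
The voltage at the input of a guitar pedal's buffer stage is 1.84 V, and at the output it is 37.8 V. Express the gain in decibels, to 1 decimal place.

Voltage ratio → dB uses the 20·log₁₀ form:
20·log₁₀(37.8/1.84) = 20·log₁₀(20.54) = 26.3 dB.

26.3 dB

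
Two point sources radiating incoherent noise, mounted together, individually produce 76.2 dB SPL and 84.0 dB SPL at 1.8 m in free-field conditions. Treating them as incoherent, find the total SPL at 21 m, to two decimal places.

63.33 dB SPL

Combined at 1.8 m: 10·log₁₀(10^(76.2/10)+10^(84.0/10)) = 84.667 dB SPL.
Then apply −20·log₁₀(21/1.8) = -21.339 dB → 63.33 dB SPL.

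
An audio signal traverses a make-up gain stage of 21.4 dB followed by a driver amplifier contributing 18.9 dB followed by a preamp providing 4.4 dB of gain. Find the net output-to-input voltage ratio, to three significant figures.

Net gain = 21.4 + 18.9 + 4.4 = 44.7 dB.
Voltage ratio = 10^(44.7/20) = 172.

172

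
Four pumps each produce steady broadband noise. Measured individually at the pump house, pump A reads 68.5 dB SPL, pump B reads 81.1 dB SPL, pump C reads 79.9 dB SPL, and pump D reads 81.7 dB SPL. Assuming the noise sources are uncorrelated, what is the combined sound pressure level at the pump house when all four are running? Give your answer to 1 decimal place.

Incoherent sources sum as intensities:
L_total = 10·log₁₀(10^(68.5/10) + 10^(81.1/10) + 10^(79.9/10) + 10^(81.7/10)) = 10·log₁₀(381500000) = 85.8 dB SPL.

85.8 dB SPL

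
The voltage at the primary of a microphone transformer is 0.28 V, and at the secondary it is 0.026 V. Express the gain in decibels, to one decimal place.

Voltage ratio → dB uses the 20·log₁₀ form:
20·log₁₀(0.026/0.28) = 20·log₁₀(0.09286) = -20.6 dB.

-20.6 dB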